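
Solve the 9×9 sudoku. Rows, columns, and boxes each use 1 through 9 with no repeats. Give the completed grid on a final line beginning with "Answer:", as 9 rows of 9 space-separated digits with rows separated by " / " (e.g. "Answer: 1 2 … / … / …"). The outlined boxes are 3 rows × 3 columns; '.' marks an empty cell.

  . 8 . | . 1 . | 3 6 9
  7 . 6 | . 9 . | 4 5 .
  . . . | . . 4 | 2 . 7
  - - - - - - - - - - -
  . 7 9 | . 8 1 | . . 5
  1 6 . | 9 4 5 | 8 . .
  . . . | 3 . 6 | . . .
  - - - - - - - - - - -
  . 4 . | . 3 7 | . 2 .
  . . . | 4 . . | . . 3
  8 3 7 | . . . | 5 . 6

Step 1. [r1c6∈{2}] r1c6 has the single candidate 2 ⇒ r1c6=2.
Step 2. [r6c9∈{1,2,4}] col 9 places 4 nowhere but r6c9. So r6c9=4.
Step 3. [r2c4∈{8}] only 8 remains possible at r2c4 ⇒ r2c4=8.
Step 4. [r5c8∈{3,7}] across row 5, 7 lands solely at r5c8, so r5c8=7.
Step 5. [r2c2∈{1,2}] in row 2, 2 fits only at r2c2. So r2c2=2.
Step 6. [r6c2∈{5}] nothing but 5 survives at r6c2 ⇒ r6c2=5.
Step 7. [r6c1∈{2}] r6c1 is down to just 2 ⇒ r6c1=2.
Step 8. [r8c3∈{1,2,5}] across col 3, 2 lands solely at r8c3. So r8c3=2.
Step 9. [r8c6∈{8,9}] across col 6, 8 lands solely at r8c6 ⇒ r8c6=8.
Step 10. [r8c7∈{1,7,9}] 7 has one home in row 8: r8c7, so r8c7=7.
Step 11. [r4c1∈{3,4}] row 4 places 4 nowhere but r4c1, so r4c1=4.
Step 12. [r1c1∈{5}] r1c1 has the single candidate 5, so r1c1=5.
Step 13. [r8c5∈{5,6}] in row 8, 5 fits only at r8c5, so r8c5=5.
Step 14. [r7c4∈{1,6}] across box 8, 6 lands solely at r7c4. So r7c4=6.
Step 15. [r7c1∈{9}] only 9 remains possible at r7c1 ⇒ r7c1=9.
Step 16. [r7c7∈{1}] r7c7 is down to just 1 ⇒ r7c7=1.
Step 17. [r3c3∈{1,3}] r3c3 is the only open cell in col 3 admitting 1 ⇒ r3c3=1.
Step 18. [r8c8∈{9}] only 9 remains possible at r8c8 ⇒ r8c8=9.
Step 19. [r4c4∈{2}] only 2 remains possible at r4c4 ⇒ r4c4=2.
Step 20. [r5c9∈{2}] r5c9 has the single candidate 2, so r5c9=2.
Step 21. [r3c8∈{8}] r3c8's peers cover all but 8, so r3c8=8.
Step 22. [r7c9∈{8}] r7c9 has the single candidate 8, so r7c9=8.
Step 23. [r9c6∈{9}] only 9 remains possible at r9c6, so r9c6=9.
Step 24. [r6c5∈{7}] nothing but 7 survives at r6c5. So r6c5=7.
Step 25. [r4c7∈{6}] nothing but 6 survives at r4c7, so r4c7=6.
Step 26. [r7c3∈{5}] only 5 remains possible at r7c3, so r7c3=5.
Step 27. [r9c8∈{4}] nothing but 4 survives at r9c8, so r9c8=4.
Step 28. [r3c2∈{9}] r3c2 is down to just 9, so r3c2=9.
Step 29. [r9c4∈{1}] r9c4 has the single candidate 1. So r9c4=1.
Step 30. [r2c6∈{3}] r2c6 has the single candidate 3. So r2c6=3.
Step 31. [r6c8∈{1}] r6c8 is down to just 1 ⇒ r6c8=1.
Step 32. [r6c7∈{9}] nothing but 9 survives at r6c7 ⇒ r6c7=9.
Step 33. [r8c1∈{6}] r8c1's peers cover all but 6 ⇒ r8c1=6.
Step 34. [r9c5∈{2}] r9c5 has the single candidate 2. So r9c5=2.
Step 35. [r8c2∈{1}] r8c2 has the single candidate 1 ⇒ r8c2=1.
Step 36. [r3c1∈{3}] only 3 remains possible at r3c1 ⇒ r3c1=3.
Step 37. [r3c5∈{6}] r3c5 has the single candidate 6. So r3c5=6.
Step 38. [r1c3∈{4}] nothing but 4 survives at r1c3, so r1c3=4.
Step 39. [r6c3∈{8}] nothing but 8 survives at r6c3, so r6c3=8.
Step 40. [r4c8∈{3}] r4c8 has the single candidate 3. So r4c8=3.
Step 41. [r2c9∈{1}] r2c9's peers cover all but 1. So r2c9=1.
Step 42. [r3c4∈{5}] r3c4's peers cover all but 5. So r3c4=5.
Step 43. [r5c3∈{3}] nothing but 3 survives at r5c3. So r5c3=3.
Step 44. [r1c4∈{7}] only 7 remains possible at r1c4. So r1c4=7.

Answer: 5 8 4 7 1 2 3 6 9 / 7 2 6 8 9 3 4 5 1 / 3 9 1 5 6 4 2 8 7 / 4 7 9 2 8 1 6 3 5 / 1 6 3 9 4 5 8 7 2 / 2 5 8 3 7 6 9 1 4 / 9 4 5 6 3 7 1 2 8 / 6 1 2 4 5 8 7 9 3 / 8 3 7 1 2 9 5 4 6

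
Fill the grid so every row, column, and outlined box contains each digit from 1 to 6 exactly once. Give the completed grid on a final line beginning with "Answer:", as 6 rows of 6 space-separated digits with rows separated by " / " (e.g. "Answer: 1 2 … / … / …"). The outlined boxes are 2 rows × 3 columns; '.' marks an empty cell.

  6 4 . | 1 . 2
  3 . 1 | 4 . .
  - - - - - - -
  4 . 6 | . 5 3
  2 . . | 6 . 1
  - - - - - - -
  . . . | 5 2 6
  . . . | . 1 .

Step 1. [r6c3∈{2,3,4,5}] across col 3, 2 lands solely at r6c3 ⇒ r6c3=2.
Step 2. [r1c3∈{5}] r1c3 has the single candidate 5, so r1c3=5.
Step 3. [r4c2∈{3,5}] 5 has one home in row 4: r4c2 ⇒ r4c2=5.
Step 4. [r5c3∈{3,4}] 3 in col 2 is pinned to box 5, so r5c3≠3.
Step 5. [r5c2∈{1,3}] 3 has one home in row 5: r5c2. So r5c2=3.
Step 6. [r6c1∈{5}] r6c1 has the single candidate 5. So r6c1=5.
Step 7. [r2c2∈{2}] r2c2 has the single candidate 2 ⇒ r2c2=2.
Step 8. [r3c4∈{2}] nothing but 2 survives at r3c4 ⇒ r3c4=2.
Step 9. [r4c3∈{3}] r4c3's peers cover all but 3 ⇒ r4c3=3.
Step 10. [r4c5∈{4}] r4c5 is down to just 4. So r4c5=4.
Step 11. [r6c2∈{6}] r6c2 is down to just 6 ⇒ r6c2=6.
Step 12. [r3c2∈{1}] r3c2's peers cover all but 1 ⇒ r3c2=1.
Step 13. [r6c6∈{4}] nothing but 4 survives at r6c6, so r6c6=4.
Step 14. [r2c5∈{6}] r2c5 is down to just 6, so r2c5=6.
Step 15. [r1c5∈{3}] r1c5 is down to just 3 ⇒ r1c5=3.
Step 16. [r5c3∈{4}] only 4 remains possible at r5c3. So r5c3=4.
Step 17. [r5c1∈{1}] nothing but 1 survives at r5c1. So r5c1=1.
Step 18. [r2c6∈{5}] r2c6 is down to just 5, so r2c6=5.
Step 19. [r6c4∈{3}] only 3 remains possible at r6c4 ⇒ r6c4=3.

Answer: 6 4 5 1 3 2 / 3 2 1 4 6 5 / 4 1 6 2 5 3 / 2 5 3 6 4 1 / 1 3 4 5 2 6 / 5 6 2 3 1 4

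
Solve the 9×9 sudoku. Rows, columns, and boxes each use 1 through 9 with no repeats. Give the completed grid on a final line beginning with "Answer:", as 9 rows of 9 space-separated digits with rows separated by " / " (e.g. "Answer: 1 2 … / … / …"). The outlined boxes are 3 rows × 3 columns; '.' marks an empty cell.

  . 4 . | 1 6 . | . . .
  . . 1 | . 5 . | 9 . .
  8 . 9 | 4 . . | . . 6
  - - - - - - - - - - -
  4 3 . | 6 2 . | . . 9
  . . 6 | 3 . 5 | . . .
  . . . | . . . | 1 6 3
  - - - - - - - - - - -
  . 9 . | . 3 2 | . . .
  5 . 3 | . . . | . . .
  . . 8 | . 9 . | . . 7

Step 1. [r3c5∈{7}] r3c5 is down to just 7, so r3c5=7.
Step 2. [r3c8∈{1,2,3,5}] r3c8 is the only open cell in row 3 admitting 1. So r3c8=1.
Step 3. [r4c6∈{1,7,8}] across row 4, 1 lands solely at r4c6. So r4c6=1.
Step 4. [r2c4∈{2,8}] 2 has one home in col 4: r2c4 ⇒ r2c4=2.
Step 5. [r5c1∈{1,2,7,9}] in row 5, 9 fits only at r5c1. So r5c1=9.
Step 6. [r5c2∈{1,2,7,8}] in row 5, 1 fits only at r5c2. So r5c2=1.
Step 7. [r6c2∈{2,5,7,8}] in col 2, 8 fits only at r6c2 ⇒ r6c2=8.
Step 8. [r5c5∈{4,8}] r5c5 is the only open cell in box 5 admitting 8. So r5c5=8.
Step 9. [r6c3∈{2,5,7}] r6c3 is the only open cell in row 6 admitting 5. So r6c3=5.
Step 10. [r1c3∈{2,7}] in col 3, 2 fits only at r1c3 ⇒ r1c3=2.
Step 11. [r3c7∈{2,3,5}] r3c7 is the only open cell in row 3 admitting 2, so r3c7=2.
Step 12. [r7c3∈{4,7}] in col 3, 4 fits only at r7c3, so r7c3=4.
Step 13. [r8c8∈{2,4,8,9}] r8c8 is the only open cell in row 8 admitting 9 ⇒ r8c8=9.
Step 14. [r9c4∈{5}] r9c4's peers cover all but 5 ⇒ r9c4=5.
Step 15. [r4c3∈{7}] r4c3's peers cover all but 7, so r4c3=7.
Step 16. [r1c6∈{3,8,9}] 9 has one home in row 1: r1c6. So r1c6=9.
Step 17. [r2c6∈{3,8}] box 2 places 8 nowhere but r2c6, so r2c6=8.
Step 18. [r2c9∈{4}] nothing but 4 survives at r2c9. So r2c9=4.
Step 19. [r9c1∈{1,2,6}] r9c1 is the only open cell in row 9 admitting 1, so r9c1=1.
Step 20. [r7c9∈{1,5,8}] in row 7, 1 fits only at r7c9 ⇒ r7c9=1.
Step 21. [r1c9∈{5,8}] in col 9, 5 fits only at r1c9. So r1c9=5.
Step 22. [r8c9∈{2,8}] across col 9, 8 lands solely at r8c9 ⇒ r8c9=8.
Step 23. [r9c8∈{2,3,4}] 2 has one home in box 9: r9c8 ⇒ r9c8=2.
Step 24. [r9c2∈{6}] r9c2 has the single candidate 6, so r9c2=6.
Step 25. [r9c6∈{4}] r9c6 has the single candidate 4. So r9c6=4.
Step 26. [r2c2∈{7}] nothing but 7 survives at r2c2, so r2c2=7.
Step 27. [r2c8∈{3}] only 3 remains possible at r2c8 ⇒ r2c8=3.
Step 28. [r8c4∈{7}] only 7 remains possible at r8c4. So r8c4=7.
Step 29. [r8c7∈{4,6}] row 8 places 4 nowhere but r8c7 ⇒ r8c7=4.
Step 30. [r5c7∈{7}] r5c7 has the single candidate 7 ⇒ r5c7=7.
Step 31. [r1c7∈{8}] r1c7 has the single candidate 8 ⇒ r1c7=8.
Step 32. [r7c8∈{5}] r7c8 has the single candidate 5 ⇒ r7c8=5.
Step 33. [r5c8∈{4}] r5c8 has the single candidate 4 ⇒ r5c8=4.
Step 34. [r7c7∈{6}] r7c7 has the single candidate 6. So r7c7=6.
Step 35. [r3c6∈{3}] r3c6 has the single candidate 3. So r3c6=3.
Step 36. [r2c1∈{6}] r2c1 has the single candidate 6 ⇒ r2c1=6.
Step 37. [r4c8∈{8}] r4c8 is down to just 8. So r4c8=8.
Step 38. [r7c1∈{7}] r7c1 is down to just 7, so r7c1=7.
Step 39. [r6c6∈{7}] r6c6 is down to just 7, so r6c6=7.
Step 40. [r5c9∈{2}] r5c9's peers cover all but 2. So r5c9=2.
Step 41. [r6c4∈{9}] only 9 remains possible at r6c4, so r6c4=9.
Step 42. [r6c1∈{2}] r6c1 has the single candidate 2. So r6c1=2.
Step 43. [r1c1∈{3}] r1c1's peers cover all but 3 ⇒ r1c1=3.
Step 44. [r4c7∈{5}] r4c7's peers cover all but 5, so r4c7=5.
Step 45. [r8c6∈{6}] r8c6 is down to just 6, so r8c6=6.
Step 46. [r3c2∈{5}] r3c2 is down to just 5. So r3c2=5.
Step 47. [r6c5∈{4}] nothing but 4 survives at r6c5. So r6c5=4.
Step 48. [r9c7∈{3}] only 3 remains possible at r9c7, so r9c7=3.
Step 49. [r8c5∈{1}] only 1 remains possible at r8c5. So r8c5=1.
Step 50. [r1c8∈{7}] nothing but 7 survives at r1c8 ⇒ r1c8=7.
Step 51. [r8c2∈{2}] only 2 remains possible at r8c2. So r8c2=2.
Step 52. [r7c4∈{8}] r7c4's peers cover all but 8 ⇒ r7c4=8.

Answer: 3 4 2 1 6 9 8 7 5 / 6 7 1 2 5 8 9 3 4 / 8 5 9 4 7 3 2 1 6 / 4 3 7 6 2 1 5 8 9 / 9 1 6 3 8 5 7 4 2 / 2 8 5 9 4 7 1 6 3 / 7 9 4 8 3 2 6 5 1 / 5 2 3 7 1 6 4 9 8 / 1 6 8 5 9 4 3 2 7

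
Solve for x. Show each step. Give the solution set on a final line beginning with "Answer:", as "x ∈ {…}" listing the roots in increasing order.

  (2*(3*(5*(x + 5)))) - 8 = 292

Step 1. [(2*(3*(5*(x + 5)))) - 8 = 292] the outer -8 inverts by adding 8, so sub: 2*(3*(5*(x + 5))) = 300.
Step 2. [2*(3*(5*(x + 5))) = 300] leading coefficient 2: divide by 2. So div: 3*(5*(x + 5)) = 150.
Step 3. [3*(5*(x + 5)) = 150] leading coefficient 3: divide by 3 ⇒ div: 5*(x + 5) = 50.
Step 4. [5*(x + 5) = 50] 5 out front; divide by 5, so div: x + 5 = 10.
Step 5. [x + 5 = 10] the outer +5 inverts by subtracting 5, so sub: x = 5.

Answer: x ∈ {5}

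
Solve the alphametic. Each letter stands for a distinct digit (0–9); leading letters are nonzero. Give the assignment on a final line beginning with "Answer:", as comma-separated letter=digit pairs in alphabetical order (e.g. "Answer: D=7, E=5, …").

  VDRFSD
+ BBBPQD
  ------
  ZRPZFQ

Step 1. [col 1: D + D ≡ Q (mod 10)] D=3 is one option consistent with column 1 (D + D ≡ Q (mod 10), carry-in 0) — take it, so D=3.
Step 2. [col 1: D + D ≡ Q (mod 10)] from column 1 (D=3, carry-in 0, digits 3 already taken and all letters distinct): Q must equal 6. So Q=6.
Step 3. [col 2: S + Q ≡ F (mod 10)] no forcing yet in column 2 (carry-in 0); F=7 is free and consistent — try it. So F=7.
Step 4. [col 2: S + Q ≡ F (mod 10)] in column 2 we have S+Q≡F with carry-in 0; given Q=6, F=7 and digits 3,6,7 already taken and all letters distinct, that pins S to 1 ⇒ S=1.
Step 5. [col 3: F + P ≡ Z (mod 10)] no forcing yet in column 3 (carry-in 0); Z=9 is free and consistent — try it, so Z=9.
Step 6. [col 3: F + P ≡ Z (mod 10)] column 3: given F=7, Z=9, carry-in 0, and digits 1,3,6,7,9 already taken and all letters distinct, F+P≡Z (mod 10) forces P=2. So P=2.
Step 7. [col 4: R + B ≡ P (mod 10)] B=4 is one option consistent with column 4 (R + B ≡ P (mod 10), carry-in 0) — take it ⇒ B=4.
Step 8. [col 4: R + B ≡ P (mod 10)] in column 4 we have R+B≡P with carry-in 0; given B=4, P=2 and digits 1,2,3,4,6,7,9 already taken and all letters distinct, that pins R to 8. So R=8.
Step 9. [col 6: V + B ≡ Z (mod 10)] column 6: given B=4, Z=9, carry-in 0, and digits 1,2,3,4,6,7,8,9 already taken and all letters distinct, V+B≡Z (mod 10) forces V=5. So V=5.

Answer: B=4, D=3, F=7, P=2, Q=6, R=8, S=1, V=5, Z=9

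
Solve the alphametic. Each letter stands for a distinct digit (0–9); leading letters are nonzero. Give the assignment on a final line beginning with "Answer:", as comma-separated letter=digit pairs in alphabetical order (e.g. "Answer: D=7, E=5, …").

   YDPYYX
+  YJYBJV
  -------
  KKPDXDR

Step 1. [col 1: X + V ≡ R (mod 10)] several values work for X in column 1 (X + V ≡ R (mod 10), carry-in 0); try X=2, so X=2.
Step 2. [col 1: X + V ≡ R (mod 10)] R=8 is one option consistent with column 1 (X + V ≡ R (mod 10), carry-in 0) — take it, so R=8.
Step 3. [K] adding two 6-digit numbers gives at most 6+1 digits, and here it does — K is that final carry and must be 1 ⇒ K=1.
Step 4. [col 1: X + V ≡ R (mod 10)] column 1: given X=2, R=8, carry-in 0, and digits 1,2,8 already taken and all letters distinct, X+V≡R (mod 10) forces V=6 ⇒ V=6.
Step 5. [col 2: Y + J ≡ D (mod 10)] several values work for J in column 2 (Y + J ≡ D (mod 10), carry-in 0); try J=4, so J=4.
Step 6. [col 2: Y + J ≡ D (mod 10)] Y=5 is one option consistent with column 2 (Y + J ≡ D (mod 10), carry-in 0) — take it ⇒ Y=5.
Step 7. [col 2: Y + J ≡ D (mod 10)] column 2: given Y=5, J=4, carry-in 0, and digits 1,2,4,5,6,8 already taken and all letters distinct, Y+J≡D (mod 10) forces D=9. So D=9.
Step 8. [col 3: Y + B ≡ X (mod 10)] column 3 reads Y+B+carry(0)=X with Y=5, X=2; with digits 1,2,4,5,6,8,9 already taken and all letters distinct, the only value for B is 7, so B=7.
Step 9. [col 4: P + Y ≡ D (mod 10)] column 4 reads P+Y+carry(1)=D with Y=5, D=9; with digits 1,2,4,5,6,7,8,9 already taken and all letters distinct, the only value for P is 3 ⇒ P=3.

Answer: B=7, D=9, J=4, K=1, P=3, R=8, V=6, X=2, Y=5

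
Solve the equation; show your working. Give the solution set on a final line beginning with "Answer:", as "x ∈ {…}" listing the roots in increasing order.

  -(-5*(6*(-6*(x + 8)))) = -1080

Step 1. [-(-5*(6*(-6*(x + 8)))) = -1080] LHS negated; negate both sides ⇒ neg: -5*(6*(-6*(x + 8))) = 1080.
Step 2. [-5*(6*(-6*(x + 8))) = 1080] leading coefficient -5: divide by -5, so div: 6*(-6*(x + 8)) = -216.
Step 3. [6*(-6*(x + 8)) = -216] 6 out front; divide by 6. So div: -6*(x + 8) = -36.
Step 4. [-6*(x + 8) = -36] -6 out front; divide by -6. So div: x + 8 = 6.
Step 5. [x + 8 = 6] peel the +8: subtract 8 from each side ⇒ sub: x = -2.

Answer: x ∈ {-2}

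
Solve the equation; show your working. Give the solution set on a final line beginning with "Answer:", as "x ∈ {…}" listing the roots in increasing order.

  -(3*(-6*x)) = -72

Step 1. [-(3*(-6*x)) = -72] leading − — multiply by −1 ⇒ neg: 3*(-6*x) = 72.
Step 2. [3*(-6*x) = 72] 3 out front; divide by 3, so div: -6*x = 24.
Step 3. [-6*x = 24] -6 out front; divide by -6, so div: x = -4.

Answer: x ∈ {-4}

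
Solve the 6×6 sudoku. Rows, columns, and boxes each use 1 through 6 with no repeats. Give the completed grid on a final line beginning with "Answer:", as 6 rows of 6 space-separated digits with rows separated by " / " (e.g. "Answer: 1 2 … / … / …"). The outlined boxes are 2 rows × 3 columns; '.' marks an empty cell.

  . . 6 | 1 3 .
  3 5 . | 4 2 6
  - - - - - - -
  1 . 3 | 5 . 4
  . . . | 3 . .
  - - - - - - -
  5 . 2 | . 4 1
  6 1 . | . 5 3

Step 1. [r3c2∈{2,6}] r3c2 is the only open cell in row 3 admitting 2 ⇒ r3c2=2.
Step 2. [r4c1∈{4}] r4c1 has the single candidate 4. So r4c1=4.
Step 3. [r4c2∈{6}] r4c2's peers cover all but 6 ⇒ r4c2=6.
Step 4. [r5c2∈{3}] r5c2 is down to just 3, so r5c2=3.
Step 5. [r4c3∈{5}] r4c3's peers cover all but 5. So r4c3=5.
Step 6. [r4c6∈{2}] only 2 remains possible at r4c6, so r4c6=2.
Step 7. [r1c1∈{2}] r1c1 is down to just 2 ⇒ r1c1=2.
Step 8. [r3c5∈{6}] nothing but 6 survives at r3c5. So r3c5=6.
Step 9. [r4c5∈{1}] only 1 remains possible at r4c5 ⇒ r4c5=1.
Step 10. [r6c4∈{2}] r6c4 has the single candidate 2. So r6c4=2.
Step 11. [r5c4∈{6}] nothing but 6 survives at r5c4 ⇒ r5c4=6.
Step 12. [r2c3∈{1}] nothing but 1 survives at r2c3, so r2c3=1.
Step 13. [r1c2∈{4}] r1c2 has the single candidate 4, so r1c2=4.
Step 14. [r1c6∈{5}] r1c6 has the single candidate 5. So r1c6=5.
Step 15. [r6c3∈{4}] nothing but 4 survives at r6c3. So r6c3=4.

Answer: 2 4 6 1 3 5 / 3 5 1 4 2 6 / 1 2 3 5 6 4 / 4 6 5 3 1 2 / 5 3 2 6 4 1 / 6 1 4 2 5 3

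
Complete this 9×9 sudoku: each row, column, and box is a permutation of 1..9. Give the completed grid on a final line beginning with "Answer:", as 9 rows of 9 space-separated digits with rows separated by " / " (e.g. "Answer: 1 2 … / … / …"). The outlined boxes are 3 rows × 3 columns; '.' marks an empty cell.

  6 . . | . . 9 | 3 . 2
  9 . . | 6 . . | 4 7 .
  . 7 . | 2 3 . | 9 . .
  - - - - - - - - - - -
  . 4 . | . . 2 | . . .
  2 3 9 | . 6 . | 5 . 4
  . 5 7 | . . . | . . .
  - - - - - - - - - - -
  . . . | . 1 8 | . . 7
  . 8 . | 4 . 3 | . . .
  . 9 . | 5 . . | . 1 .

Step 1. [r5c8∈{8}] r5c8 has the single candidate 8. So r5c8=8.
Step 2. [r4c3∈{1,6,8}] r4c3 is the only open cell in box 4 admitting 6, so r4c3=6.
Step 3. [r7c8∈{2,3,4,5,6,9}] r7c8 is the only open cell in col 8 admitting 4, so r7c8=4.
Step 4. [r1c2∈{1}] r1c2 is down to just 1, so r1c2=1.
Step 5. [r1c8∈{5}] r1c8 is down to just 5 ⇒ r1c8=5.
Step 6. [r9c9∈{3,6,8}] in box 9, 3 fits only at r9c9, so r9c9=3.
Step 7. [r8c9∈{5,6,9}] 5 has one home in col 9: r8c9. So r8c9=5.
Step 8. [r8c8∈{2,6,9}] 9 has one home in box 9: r8c8, so r8c8=9.
Step 9. [r4c5∈{5,7,8,9}] row 4 places 5 nowhere but r4c5. So r4c5=5.
Step 10. [r6c5∈{4,8,9}] col 5 places 9 nowhere but r6c5. So r6c5=9.
Step 11. [r2c3∈{2,3,5,8}] 3 has one home in row 2: r2c3 ⇒ r2c3=3.
Step 12. [r1c5∈{4,7,8}] col 5 places 4 nowhere but r1c5, so r1c5=4.
Step 13. [r8c7∈{2,6}] r8c7 is the only open cell in row 8 admitting 6 ⇒ r8c7=6.
Step 14. [r7c7∈{2}] r7c7's peers cover all but 2 ⇒ r7c7=2.
Step 15. [r6c7∈{1}] r6c7 is down to just 1. So r6c7=1.
Step 16. [r4c1∈{1,8}] across box 4, 1 lands solely at r4c1. So r4c1=1.
Step 17. [r4c4∈{3,7,8}] in row 4, 8 fits only at r4c4 ⇒ r4c4=8.
Step 18. [r1c3∈{8}] r1c3 has the single candidate 8, so r1c3=8.
Step 19. [r3c9∈{1,6,8}] r3c9 is the only open cell in row 3 admitting 8. So r3c9=8.
Step 20. [r3c6∈{1,5}] across row 3, 1 lands solely at r3c6. So r3c6=1.
Step 21. [r8c1∈{7}] nothing but 7 survives at r8c1. So r8c1=7.
Step 22. [r5c6∈{7}] only 7 remains possible at r5c6, so r5c6=7.
Step 23. [r8c5∈{2}] r8c5 is down to just 2 ⇒ r8c5=2.
Step 24. [r6c8∈{2,3,6}] 2 has one home in row 6: r6c8, so r6c8=2.
Step 25. [r7c3∈{5}] nothing but 5 survives at r7c3 ⇒ r7c3=5.
Step 26. [r3c3∈{4}] only 4 remains possible at r3c3. So r3c3=4.
Step 27. [r1c4∈{7}] only 7 remains possible at r1c4 ⇒ r1c4=7.
Step 28. [r2c6∈{5}] r2c6 has the single candidate 5 ⇒ r2c6=5.
Step 29. [r7c1∈{3}] only 3 remains possible at r7c1 ⇒ r7c1=3.
Step 30. [r3c8∈{6}] r3c8 is down to just 6, so r3c8=6.
Step 31. [r4c7∈{7}] only 7 remains possible at r4c7, so r4c7=7.
Step 32. [r2c9∈{1}] only 1 remains possible at r2c9. So r2c9=1.
Step 33. [r7c2∈{6}] r7c2's peers cover all but 6. So r7c2=6.
Step 34. [r4c8∈{3}] nothing but 3 survives at r4c8, so r4c8=3.
Step 35. [r5c4∈{1}] r5c4 is down to just 1 ⇒ r5c4=1.
Step 36. [r2c2∈{2}] nothing but 2 survives at r2c2 ⇒ r2c2=2.
Step 37. [r9c7∈{8}] nothing but 8 survives at r9c7. So r9c7=8.
Step 38. [r2c5∈{8}] r2c5's peers cover all but 8, so r2c5=8.
Step 39. [r9c6∈{6}] only 6 remains possible at r9c6 ⇒ r9c6=6.
Step 40. [r6c1∈{8}] r6c1 has the single candidate 8 ⇒ r6c1=8.
Step 41. [r6c9∈{6}] r6c9 is down to just 6, so r6c9=6.
Step 42. [r9c3∈{2}] r9c3's peers cover all but 2 ⇒ r9c3=2.
Step 43. [r9c1∈{4}] only 4 remains possible at r9c1 ⇒ r9c1=4.
Step 44. [r3c1∈{5}] r3c1 is down to just 5 ⇒ r3c1=5.
Step 45. [r7c4∈{9}] r7c4's peers cover all but 9, so r7c4=9.
Step 46. [r8c3∈{1}] r8c3 is down to just 1. So r8c3=1.
Step 47. [r6c6∈{4}] r6c6 has the single candidate 4 ⇒ r6c6=4.
Step 48. [r4c9∈{9}] r4c9 has the single candidate 9, so r4c9=9.
Step 49. [r6c4∈{3}] only 3 remains possible at r6c4. So r6c4=3.
Step 50. [r9c5∈{7}] nothing but 7 survives at r9c5, so r9c5=7.

Answer: 6 1 8 7 4 9 3 5 2 / 9 2 3 6 8 5 4 7 1 / 5 7 4 2 3 1 9 6 8 / 1 4 6 8 5 2 7 3 9 / 2 3 9 1 6 7 5 8 4 / 8 5 7 3 9 4 1 2 6 / 3 6 5 9 1 8 2 4 7 / 7 8 1 4 2 3 6 9 5 / 4 9 2 5 7 6 8 1 3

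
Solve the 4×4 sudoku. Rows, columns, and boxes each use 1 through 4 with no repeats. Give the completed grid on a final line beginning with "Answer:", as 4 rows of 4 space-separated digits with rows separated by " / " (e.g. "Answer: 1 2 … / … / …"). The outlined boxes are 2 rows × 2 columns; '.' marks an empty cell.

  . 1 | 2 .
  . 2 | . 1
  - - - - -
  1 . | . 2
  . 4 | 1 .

Step 1. [r4c4∈{3}] r4c4 has the single candidate 3 ⇒ r4c4=3.
Step 2. [r1c1∈{3,4}] in row 1, 3 fits only at r1c1. So r1c1=3.
Step 3. [r2c3∈{3,4}] across row 2, 3 lands solely at r2c3, so r2c3=3.
Step 4. [r1c4∈{4}] r1c4 has the single candidate 4. So r1c4=4.
Step 5. [r3c2∈{3}] r3c2 is down to just 3, so r3c2=3.
Step 6. [r4c1∈{2}] only 2 remains possible at r4c1, so r4c1=2.
Step 7. [r2c1∈{4}] r2c1's peers cover all but 4. So r2c1=4.
Step 8. [r3c3∈{4}] r3c3's peers cover all but 4, so r3c3=4.

Answer: 3 1 2 4 / 4 2 3 1 / 1 3 4 2 / 2 4 1 3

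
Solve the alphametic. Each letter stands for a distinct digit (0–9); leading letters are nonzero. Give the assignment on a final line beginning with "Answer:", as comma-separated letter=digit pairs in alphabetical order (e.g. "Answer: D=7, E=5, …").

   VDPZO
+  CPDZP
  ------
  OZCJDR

Step 1. [col 1: O + P ≡ R (mod 10)] no forcing yet in column 1 (carry-in 0); R=9 is free and consistent — try it, so R=9.
Step 2. [col 1: O + P ≡ R (mod 10)] column 1 (O + P ≡ R (mod 10), carry-in 0) doesn't pin O yet; pick O=1 and continue. So O=1.
Step 3. [col 1: O + P ≡ R (mod 10)] column 1: given O=1, R=9, carry-in 0, and digits 1,9 already taken and all letters distinct, O+P≡R (mod 10) forces P=8 ⇒ P=8.
Step 4. [col 2: Z + Z ≡ D (mod 10)] column 2 (Z + Z ≡ D (mod 10), carry-in 0) doesn't pin D yet; pick D=6 and continue, so D=6.
Step 5. [col 2: Z + Z ≡ D (mod 10)] from column 2 (D=6, carry-in 0, digits 1,6,8,9 already taken and all letters distinct): Z must equal 3. So Z=3.
Step 6. [col 3: P + D ≡ J (mod 10)] column 3 reads P+D+carry(0)=J with P=8, D=6; with digits 1,3,6,8,9 already taken and all letters distinct, the only value for J is 4 ⇒ J=4.
Step 7. [col 4: D + P ≡ C (mod 10)] column 4: given D=6, P=8, carry-in 1, and digits 1,3,4,6,8,9 already taken and all letters distinct, D+P≡C (mod 10) forces C=5, so C=5.
Step 8. [col 5: V + C ≡ Z (mod 10)] in column 5 we have V+C≡Z with carry-in 1; given C=5, Z=3 and digits 1,3,4,5,6,8,9 already taken and all letters distinct, that pins V to 7 ⇒ V=7.

Answer: C=5, D=6, J=4, O=1, P=8, R=9, V=7, Z=3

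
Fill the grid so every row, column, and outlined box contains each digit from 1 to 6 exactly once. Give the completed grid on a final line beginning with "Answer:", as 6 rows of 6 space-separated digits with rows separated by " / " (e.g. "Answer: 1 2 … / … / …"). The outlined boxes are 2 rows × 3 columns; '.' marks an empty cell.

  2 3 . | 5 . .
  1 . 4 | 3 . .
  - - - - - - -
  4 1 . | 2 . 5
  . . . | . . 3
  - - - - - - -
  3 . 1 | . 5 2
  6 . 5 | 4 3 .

Step 1. [r3c5∈{6}] r3c5 has the single candidate 6 ⇒ r3c5=6.
Step 2. [r1c3∈{6}] nothing but 6 survives at r1c3 ⇒ r1c3=6.
Step 3. [r1c6∈{1,4}] r1c6 is the only open cell in col 6 admitting 4. So r1c6=4.
Step 4. [r4c2∈{2,5,6}] across row 4, 6 lands solely at r4c2 ⇒ r4c2=6.
Step 5. [r4c4∈{1}] r4c4 has the single candidate 1, so r4c4=1.
Step 6. [r2c5∈{2}] r2c5 has the single candidate 2. So r2c5=2.
Step 7. [r2c6∈{6}] r2c6 is down to just 6. So r2c6=6.
Step 8. [r6c6∈{1}] only 1 remains possible at r6c6. So r6c6=1.
Step 9. [r4c5∈{4}] r4c5 has the single candidate 4 ⇒ r4c5=4.
Step 10. [r5c4∈{6}] r5c4 has the single candidate 6. So r5c4=6.
Step 11. [r6c2∈{2}] only 2 remains possible at r6c2. So r6c2=2.
Step 12. [r4c1∈{5}] nothing but 5 survives at r4c1, so r4c1=5.
Step 13. [r3c3∈{3}] r3c3's peers cover all but 3 ⇒ r3c3=3.
Step 14. [r2c2∈{5}] r2c2's peers cover all but 5. So r2c2=5.
Step 15. [r5c2∈{4}] nothing but 4 survives at r5c2 ⇒ r5c2=4.
Step 16. [r1c5∈{1}] r1c5's peers cover all but 1, so r1c5=1.
Step 17. [r4c3∈{2}] nothing but 2 survives at r4c3, so r4c3=2.

Answer: 2 3 6 5 1 4 / 1 5 4 3 2 6 / 4 1 3 2 6 5 / 5 6 2 1 4 3 / 3 4 1 6 5 2 / 6 2 5 4 3 1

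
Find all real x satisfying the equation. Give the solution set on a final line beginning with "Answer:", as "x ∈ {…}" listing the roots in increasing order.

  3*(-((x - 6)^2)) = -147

Step 1. [3*(-((x - 6)^2)) = -147] LHS = 3·(…); ÷3 both sides. So div: -((x - 6)^2) = -49.
Step 2. [-((x - 6)^2) = -49] flip signs both sides, so neg: (x - 6)^2 = 49.
Step 3. [(x - 6)^2 = 49] 49 ≥ 0, LHS is (·)² — take ±√, so sqrt: x - 6 = 7 or -7.
Step 4. [x - 6 = 7 or -7] -6 is outermost — add 6 both sides. So sub: x = 13 or -1.

Answer: x ∈ {-1, 13}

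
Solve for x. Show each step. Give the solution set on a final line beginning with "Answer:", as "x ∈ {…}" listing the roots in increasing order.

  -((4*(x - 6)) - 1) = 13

Step 1. [-((4*(x - 6)) - 1) = 13] LHS negated; negate both sides, so neg: (4*(x - 6)) - 1 = -13.
Step 2. [(4*(x - 6)) - 1 = -13] add 1: x sits inside (… - 1) ⇒ sub: 4*(x - 6) = -12.
Step 3. [4*(x - 6) = -12] divide by the outer 4. So div: x - 6 = -3.
Step 4. [x - 6 = -3] peel the -6: add 6 from each side ⇒ sub: x = 3.

Answer: x ∈ {3}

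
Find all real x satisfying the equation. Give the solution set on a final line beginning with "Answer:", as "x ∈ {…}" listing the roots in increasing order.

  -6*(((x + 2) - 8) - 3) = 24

Step 1. [-6*(((x + 2) - 8) - 3) = 24] -6·(inner) — divide through by -6. So div: ((x + 2) - 8) - 3 = -4.
Step 2. [((x + 2) - 8) - 3 = -4] add 3: x sits inside (… - 3), so sub: (x + 2) - 8 = -1.
Step 3. [(x + 2) - 8 = -1] peel the -8: add 8 from each side ⇒ sub: x + 2 = 7.
Step 4. [x + 2 = 7] the outer +2 inverts by subtracting 2. So sub: x = 5.

Answer: x ∈ {5}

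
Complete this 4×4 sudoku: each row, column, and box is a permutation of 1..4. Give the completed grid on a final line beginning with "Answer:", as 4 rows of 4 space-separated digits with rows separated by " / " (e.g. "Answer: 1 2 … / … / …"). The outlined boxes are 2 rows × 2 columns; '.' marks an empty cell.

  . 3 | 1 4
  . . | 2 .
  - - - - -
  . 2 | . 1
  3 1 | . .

Step 1. [r3c1∈{4}] r3c1 is down to just 4, so r3c1=4.
Step 2. [r2c2∈{4}] r2c2 has the single candidate 4, so r2c2=4.
Step 3. [r4c4∈{2}] r4c4 is down to just 2. So r4c4=2.
Step 4. [r4c3∈{4}] r4c3 has the single candidate 4 ⇒ r4c3=4.
Step 5. [r1c1∈{2}] r1c1's peers cover all but 2. So r1c1=2.
Step 6. [r2c4∈{3}] nothing but 3 survives at r2c4. So r2c4=3.
Step 7. [r3c3∈{3}] nothing but 3 survives at r3c3 ⇒ r3c3=3.
Step 8. [r2c1∈{1}] r2c1 has the single candidate 1. So r2c1=1.

Answer: 2 3 1 4 / 1 4 2 3 / 4 2 3 1 / 3 1 4 2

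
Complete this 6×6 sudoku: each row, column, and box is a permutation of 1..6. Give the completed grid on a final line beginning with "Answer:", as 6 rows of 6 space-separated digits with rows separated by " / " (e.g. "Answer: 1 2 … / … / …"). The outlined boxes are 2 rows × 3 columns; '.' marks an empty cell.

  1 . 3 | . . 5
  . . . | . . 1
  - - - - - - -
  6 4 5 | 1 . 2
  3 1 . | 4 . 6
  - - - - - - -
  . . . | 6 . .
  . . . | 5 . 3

Step 1. [r1c5∈{2,4,6}] across row 1, 4 lands solely at r1c5, so r1c5=4.
Step 2. [r1c2∈{2,6}] row 1 places 6 nowhere but r1c2. So r1c2=6.
Step 3. [r6c2∈{2}] r6c2's peers cover all but 2 ⇒ r6c2=2.
Step 4. [r2c1∈{2,4,5}] in col 1, 2 fits only at r2c1 ⇒ r2c1=2.
Step 5. [r6c1∈{4}] only 4 remains possible at r6c1, so r6c1=4.
Step 6. [r6c5∈{1}] nothing but 1 survives at r6c5 ⇒ r6c5=1.
Step 7. [r2c4∈{3}] only 3 remains possible at r2c4, so r2c4=3.
Step 8. [r5c2∈{3,5}] across row 5, 3 lands solely at r5c2, so r5c2=3.
Step 9. [r5c3∈{1}] r5c3 has the single candidate 1, so r5c3=1.
Step 10. [r5c1∈{5}] nothing but 5 survives at r5c1 ⇒ r5c1=5.
Step 11. [r2c2∈{5}] r2c2 is down to just 5, so r2c2=5.
Step 12. [r4c5∈{5}] r4c5 is down to just 5 ⇒ r4c5=5.
Step 13. [r2c3∈{4}] r2c3's peers cover all but 4, so r2c3=4.
Step 14. [r2c5∈{6}] only 6 remains possible at r2c5. So r2c5=6.
Step 15. [r4c3∈{2}] nothing but 2 survives at r4c3 ⇒ r4c3=2.
Step 16. [r3c5∈{3}] r3c5 is down to just 3. So r3c5=3.
Step 17. [r6c3∈{6}] only 6 remains possible at r6c3. So r6c3=6.
Step 18. [r1c4∈{2}] r1c4 is down to just 2 ⇒ r1c4=2.
Step 19. [r5c6∈{4}] r5c6 is down to just 4. So r5c6=4.
Step 20. [r5c5∈{2}] nothing but 2 survives at r5c5, so r5c5=2.

Answer: 1 6 3 2 4 5 / 2 5 4 3 6 1 / 6 4 5 1 3 2 / 3 1 2 4 5 6 / 5 3 1 6 2 4 / 4 2 6 5 1 3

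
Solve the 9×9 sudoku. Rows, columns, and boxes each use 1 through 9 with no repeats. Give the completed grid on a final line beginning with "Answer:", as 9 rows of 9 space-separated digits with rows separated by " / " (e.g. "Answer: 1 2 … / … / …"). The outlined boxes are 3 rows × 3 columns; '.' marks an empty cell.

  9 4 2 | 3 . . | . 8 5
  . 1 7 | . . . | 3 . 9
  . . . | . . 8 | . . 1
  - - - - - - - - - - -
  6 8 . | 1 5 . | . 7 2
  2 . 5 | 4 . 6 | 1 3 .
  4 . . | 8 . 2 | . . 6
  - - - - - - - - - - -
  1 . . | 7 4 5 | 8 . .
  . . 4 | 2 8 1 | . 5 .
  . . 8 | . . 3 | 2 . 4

Step 1. [r6c8∈{9}] nothing but 9 survives at r6c8. So r6c8=9.
Step 2. [r7c8∈{6}] r7c8's peers cover all but 6, so r7c8=6.
Step 3. [r8c2∈{3,6,7,9}] in row 8, 6 fits only at r8c2, so r8c2=6.
Step 4. [r4c3∈{3,9}] in row 4, 3 fits only at r4c3 ⇒ r4c3=3.
Step 5. [r5c2∈{7,9}] across box 4, 9 lands solely at r5c2. So r5c2=9.
Step 6. [r8c9∈{3,7}] r8c9 is the only open cell in col 9 admitting 7 ⇒ r8c9=7.
Step 7. [r3c3∈{6}] r3c3's peers cover all but 6 ⇒ r3c3=6.
Step 8. [r1c6∈{7}] r1c6 is down to just 7 ⇒ r1c6=7.
Step 9. [r9c1∈{5,7}] 7 has one home in col 1: r9c1 ⇒ r9c1=7.
Step 10. [r8c1∈{3}] nothing but 3 survives at r8c1, so r8c1=3.
Step 11. [r3c1∈{5}] nothing but 5 survives at r3c1 ⇒ r3c1=5.
Step 12. [r3c4∈{9}] r3c4 is down to just 9 ⇒ r3c4=9.
Step 13. [r3c5∈{2}] nothing but 2 survives at r3c5 ⇒ r3c5=2.
Step 14. [r2c5∈{6}] r2c5 is down to just 6. So r2c5=6.
Step 15. [r3c8∈{4}] only 4 remains possible at r3c8, so r3c8=4.
Step 16. [r5c5∈{7}] only 7 remains possible at r5c5, so r5c5=7.
Step 17. [r8c7∈{9}] nothing but 9 survives at r8c7. So r8c7=9.
Step 18. [r6c2∈{7}] only 7 remains possible at r6c2. So r6c2=7.
Step 19. [r2c8∈{2}] r2c8 has the single candidate 2, so r2c8=2.
Step 20. [r6c7∈{5}] r6c7's peers cover all but 5 ⇒ r6c7=5.
Step 21. [r3c2∈{3}] only 3 remains possible at r3c2 ⇒ r3c2=3.
Step 22. [r6c5∈{3}] r6c5 has the single candidate 3 ⇒ r6c5=3.
Step 23. [r3c7∈{7}] r3c7's peers cover all but 7. So r3c7=7.
Step 24. [r2c6∈{4}] r2c6 is down to just 4. So r2c6=4.
Step 25. [r7c9∈{3}] r7c9 has the single candidate 3, so r7c9=3.
Step 26. [r2c1∈{8}] only 8 remains possible at r2c1 ⇒ r2c1=8.
Step 27. [r1c5∈{1}] r1c5's peers cover all but 1, so r1c5=1.
Step 28. [r2c4∈{5}] only 5 remains possible at r2c4. So r2c4=5.
Step 29. [r6c3∈{1}] r6c3 has the single candidate 1, so r6c3=1.
Step 30. [r5c9∈{8}] nothing but 8 survives at r5c9 ⇒ r5c9=8.
Step 31. [r4c6∈{9}] nothing but 9 survives at r4c6. So r4c6=9.
Step 32. [r9c8∈{1}] r9c8 is down to just 1, so r9c8=1.
Step 33. [r9c2∈{5}] r9c2 is down to just 5. So r9c2=5.
Step 34. [r4c7∈{4}] nothing but 4 survives at r4c7, so r4c7=4.
Step 35. [r9c5∈{9}] nothing but 9 survives at r9c5 ⇒ r9c5=9.
Step 36. [r7c3∈{9}] r7c3 is down to just 9 ⇒ r7c3=9.
Step 37. [r1c7∈{6}] only 6 remains possible at r1c7, so r1c7=6.
Step 38. [r7c2∈{2}] r7c2 has the single candidate 2. So r7c2=2.
Step 39. [r9c4∈{6}] r9c4 is down to just 6. So r9c4=6.

Answer: 9 4 2 3 1 7 6 8 5 / 8 1 7 5 6 4 3 2 9 / 5 3 6 9 2 8 7 4 1 / 6 8 3 1 5 9 4 7 2 / 2 9 5 4 7 6 1 3 8 / 4 7 1 8 3 2 5 9 6 / 1 2 9 7 4 5 8 6 3 / 3 6 4 2 8 1 9 5 7 / 7 5 8 6 9 3 2 1 4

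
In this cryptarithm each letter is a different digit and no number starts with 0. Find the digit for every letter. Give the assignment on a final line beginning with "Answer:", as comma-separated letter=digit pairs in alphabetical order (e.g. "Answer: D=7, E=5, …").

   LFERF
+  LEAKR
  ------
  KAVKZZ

Step 1. [K] adding two 5-digit numbers gives at most 5+1 digits, and here it does — K is that final carry and must be 1. So K=1.
Step 2. [col 1: F + R ≡ Z (mod 10)] several values work for Z in column 1 (F + R ≡ Z (mod 10), carry-in 0); try Z=0 ⇒ Z=0.
Step 3. [col 1: F + R ≡ Z (mod 10)] no forcing yet in column 1 (carry-in 0); R=8 is free and consistent — try it ⇒ R=8.
Step 4. [col 1: F + R ≡ Z (mod 10)] column 1: given R=8, Z=0, carry-in 0, and digits 0,1,8 already taken and all letters distinct, F+R≡Z (mod 10) forces F=2 ⇒ F=2.
Step 5. [col 3: E + A ≡ K (mod 10)] column 3 (E + A ≡ K (mod 10), carry-in 1) doesn't pin E yet; pick E=6 and continue ⇒ E=6.
Step 6. [col 3: E + A ≡ K (mod 10)] in column 3 we have E+A≡K with carry-in 1; given E=6, K=1 and digits 0,1,2,6,8 already taken and all letters distinct, that pins A to 4 ⇒ A=4.
Step 7. [col 4: F + E ≡ V (mod 10)] column 4 reads F+E+carry(1)=V with F=2, E=6; with digits 0,1,2,4,6,8 already taken and all letters distinct, the only value for V is 9. So V=9.
Step 8. [col 5: L + L ≡ A (mod 10)] from column 5 (A=4, carry-in 0, digits 0,1,2,4,6,8,9 already taken and all letters distinct): L must equal 7 ⇒ L=7.

Answer: A=4, E=6, F=2, K=1, L=7, R=8, V=9, Z=0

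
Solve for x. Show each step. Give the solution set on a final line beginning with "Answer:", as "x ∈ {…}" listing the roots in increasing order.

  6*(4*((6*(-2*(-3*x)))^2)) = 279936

Step 1. [6*(4*((6*(-2*(-3*x)))^2)) = 279936] leading coefficient 6: divide by 6. So div: 4*((6*(-2*(-3*x)))^2) = 46656.
Step 2. [4*((6*(-2*(-3*x)))^2) = 46656] divide by the outer 4. So div: (6*(-2*(-3*x)))^2 = 11664.
Step 3. [(6*(-2*(-3*x)))^2 = 11664] LHS squared, RHS 11664 ≥ 0: apply √ (±), so sqrt: 6*(-2*(-3*x)) = 108 or -108.
Step 4. [6*(-2*(-3*x)) = 108 or -108] 6 out front; divide by 6 ⇒ div: -2*(-3*x) = 18 or -18.
Step 5. [-2*(-3*x) = 18 or -18] LHS = -2·(…); ÷-2 both sides ⇒ div: -3*x = -9 or 9.
Step 6. [-3*x = -9 or 9] divide by the outer -3. So div: x = 3 or -3.

Answer: x ∈ {-3, 3}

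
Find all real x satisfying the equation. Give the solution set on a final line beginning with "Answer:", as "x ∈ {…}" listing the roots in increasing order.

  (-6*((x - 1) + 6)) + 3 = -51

Step 1. [(-6*((x - 1) + 6)) + 3 = -51] peel the +3: subtract 3 from each side. So sub: -6*((x - 1) + 6) = -54.
Step 2. [-6*((x - 1) + 6) = -54] LHS = -6·(…); ÷-6 both sides, so div: (x - 1) + 6 = 9.
Step 3. [(x - 1) + 6 = 9] 6 comes off first (subtract 6) ⇒ sub: x - 1 = 3.
Step 4. [x - 1 = 3] add 1: x sits inside (… - 1). So sub: x = 4.

Answer: x ∈ {4}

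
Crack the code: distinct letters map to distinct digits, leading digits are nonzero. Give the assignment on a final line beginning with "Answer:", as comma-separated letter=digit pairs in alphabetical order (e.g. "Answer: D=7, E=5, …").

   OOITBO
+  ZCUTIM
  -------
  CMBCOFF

Step 1. [col 1: O + M ≡ F (mod 10)] column 1 (O + M ≡ F (mod 10), carry-in 0) doesn't pin O yet; pick O=8 and continue. So O=8.
Step 2. [col 1: O + M ≡ F (mod 10)] column 1 (O + M ≡ F (mod 10), carry-in 0) doesn't pin M yet; pick M=5 and continue, so M=5.
Step 3. [C] C is the leading digit of a 7-digit sum of two 6-digit numbers; the final carry is exactly 1 ⇒ C=1.
Step 4. [col 1: O + M ≡ F (mod 10)] from column 1 (O=8, M=5, carry-in 0, digits 1,5,8 already taken and all letters distinct): F must equal 3, so F=3.
Step 5. [col 2: B + I ≡ F (mod 10)] no forcing yet in column 2 (carry-in 1); I=2 is free and consistent — try it ⇒ I=2.
Step 6. [col 2: B + I ≡ F (mod 10)] column 2 reads B+I+carry(1)=F with I=2, F=3; with digits 1,2,3,5,8 already taken and all letters distinct, the only value for B is 0, so B=0.
Step 7. [col 3: T + T ≡ O (mod 10)] no forcing yet in column 3 (carry-in 0); T=4 is free and consistent — try it, so T=4.
Step 8. [col 4: I + U ≡ C (mod 10)] column 4 reads I+U+carry(0)=C with I=2, C=1; with digits 0,1,2,3,4,5,8 already taken and all letters distinct, the only value for U is 9, so U=9.
Step 9. [col 6: O + Z ≡ M (mod 10)] column 6 reads O+Z+carry(1)=M with O=8, M=5; with digits 0,1,2,3,4,5,8,9 already taken and all letters distinct, the only value for Z is 6. So Z=6.

Answer: B=0, C=1, F=3, I=2, M=5, O=8, T=4, U=9, Z=6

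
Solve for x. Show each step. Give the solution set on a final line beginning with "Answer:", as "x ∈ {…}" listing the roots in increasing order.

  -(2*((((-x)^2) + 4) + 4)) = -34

Step 1. [-(2*((((-x)^2) + 4) + 4)) = -34] flip signs both sides. So neg: 2*((((-x)^2) + 4) + 4) = 34.
Step 2. [2*((((-x)^2) + 4) + 4) = 34] 2·(inner) — divide through by 2, so div: (((-x)^2) + 4) + 4 = 17.
Step 3. [(((-x)^2) + 4) + 4 = 17] the outer +4 inverts by subtracting 4. So sub: ((-x)^2) + 4 = 13.
Step 4. [((-x)^2) + 4 = 13] 4 comes off first (subtract 4), so sub: (-x)^2 = 9.
Step 5. [(-x)^2 = 9] LHS squared, RHS 9 ≥ 0: apply √ (±), so sqrt: -x = 3 or -3.
Step 6. [-x = 3 or -3] flip signs both sides ⇒ neg: x = -3 or 3.

Answer: x ∈ {-3, 3}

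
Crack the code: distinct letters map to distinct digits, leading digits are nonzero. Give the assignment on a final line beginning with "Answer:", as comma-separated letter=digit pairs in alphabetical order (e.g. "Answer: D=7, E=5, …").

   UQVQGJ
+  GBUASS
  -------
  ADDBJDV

Step 1. [A] the sum has 7 digits but both addends have 6; that extra leading digit A is the final carry, namely 1. So A=1.
Step 2. [col 1: J + S ≡ V (mod 10)] column 1 (J + S ≡ V (mod 10), carry-in 0) doesn't pin V yet; pick V=2 and continue ⇒ V=2.
Step 3. [col 1: J + S ≡ V (mod 10)] no forcing yet in column 1 (carry-in 0); S=7 is free and consistent — try it. So S=7.
Step 4. [col 1: J + S ≡ V (mod 10)] from column 1 (S=7, V=2, carry-in 0, digits 1,2,7 already taken and all letters distinct): J must equal 5. So J=5.
Step 5. [col 2: G + S ≡ D (mod 10)] no forcing yet in column 2 (carry-in 1); D=4 is free and consistent — try it. So D=4.
Step 6. [col 2: G + S ≡ D (mod 10)] from column 2 (S=7, D=4, carry-in 1, digits 1,2,4,5,7 already taken and all letters distinct): G must equal 6. So G=6.
Step 7. [col 3: Q + A ≡ J (mod 10)] column 3 reads Q+A+carry(1)=J with A=1, J=5; with digits 1,2,4,5,6,7 already taken and all letters distinct, the only value for Q is 3 ⇒ Q=3.
Step 8. [col 4: V + U ≡ B (mod 10)] column 4 reads V+U+carry(0)=B with V=2; with digits 1,2,3,4,5,6,7 already taken and all letters distinct, the only value for B is 0. So B=0.
Step 9. [col 4: V + U ≡ B (mod 10)] column 4: given V=2, B=0, carry-in 0, and digits 0,1,2,3,4,5,6,7 already taken and all letters distinct, V+U≡B (mod 10) forces U=8 ⇒ U=8.

Answer: A=1, B=0, D=4, G=6, J=5, Q=3, S=7, U=8, V=2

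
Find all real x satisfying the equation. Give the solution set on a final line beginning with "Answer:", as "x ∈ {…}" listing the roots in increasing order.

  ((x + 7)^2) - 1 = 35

Step 1. [((x + 7)^2) - 1 = 35] the outer -1 inverts by adding 1, so sub: (x + 7)^2 = 36.
Step 2. [(x + 7)^2 = 36] 36 ≥ 0, LHS is (·)² — take ±√. So sqrt: x + 7 = 6 or -6.
Step 3. [x + 7 = 6 or -6] 7 comes off first (subtract 7), so sub: x = -1 or -13.

Answer: x ∈ {-13, -1}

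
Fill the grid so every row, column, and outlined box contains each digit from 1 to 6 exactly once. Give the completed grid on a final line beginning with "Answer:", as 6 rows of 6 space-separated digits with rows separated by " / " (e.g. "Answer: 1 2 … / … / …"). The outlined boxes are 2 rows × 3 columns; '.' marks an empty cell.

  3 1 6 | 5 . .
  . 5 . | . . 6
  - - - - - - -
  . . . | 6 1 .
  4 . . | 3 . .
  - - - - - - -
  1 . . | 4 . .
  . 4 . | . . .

Step 1. [r2c1∈{2}] only 2 remains possible at r2c1 ⇒ r2c1=2.
Step 2. [r6c4∈{1,2}] in col 4, 2 fits only at r6c4, so r6c4=2.
Step 3. [r3c1∈{5}] r3c1 is down to just 5, so r3c1=5.
Step 4. [r2c5∈{3,4}] row 2 places 3 nowhere but r2c5. So r2c5=3.
Step 5. [r4c2∈{2,6}] r4c2 is the only open cell in row 4 admitting 6. So r4c2=6.
Step 6. [r1c5∈{2,4}] r1c5 is the only open cell in col 5 admitting 4 ⇒ r1c5=4.
Step 7. [r4c5∈{2,5}] col 5 places 2 nowhere but r4c5. So r4c5=2.
Step 8. [r5c5∈{5,6}] r5c5 is the only open cell in row 5 admitting 6 ⇒ r5c5=6.
Step 9. [r6c5∈{5}] r6c5 is down to just 5, so r6c5=5.
Step 10. [r6c3∈{3}] r6c3 has the single candidate 3, so r6c3=3.
Step 11. [r3c3∈{2}] only 2 remains possible at r3c3 ⇒ r3c3=2.
Step 12. [r2c4∈{1}] r2c4 is down to just 1, so r2c4=1.
Step 13. [r4c3∈{1}] r4c3 has the single candidate 1. So r4c3=1.
Step 14. [r5c3∈{5}] r5c3 has the single candidate 5. So r5c3=5.
Step 15. [r3c6∈{4}] nothing but 4 survives at r3c6 ⇒ r3c6=4.
Step 16. [r2c3∈{4}] only 4 remains possible at r2c3, so r2c3=4.
Step 17. [r5c6∈{3}] r5c6 is down to just 3. So r5c6=3.
Step 18. [r3c2∈{3}] r3c2's peers cover all but 3 ⇒ r3c2=3.
Step 19. [r6c6∈{1}] only 1 remains possible at r6c6, so r6c6=1.
Step 20. [r5c2∈{2}] r5c2 has the single candidate 2. So r5c2=2.
Step 21. [r6c1∈{6}] r6c1 is down to just 6, so r6c1=6.
Step 22. [r4c6∈{5}] r4c6 is down to just 5 ⇒ r4c6=5.
Step 23. [r1c6∈{2}] r1c6's peers cover all but 2 ⇒ r1c6=2.

Answer: 3 1 6 5 4 2 / 2 5 4 1 3 6 / 5 3 2 6 1 4 / 4 6 1 3 2 5 / 1 2 5 4 6 3 / 6 4 3 2 5 1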